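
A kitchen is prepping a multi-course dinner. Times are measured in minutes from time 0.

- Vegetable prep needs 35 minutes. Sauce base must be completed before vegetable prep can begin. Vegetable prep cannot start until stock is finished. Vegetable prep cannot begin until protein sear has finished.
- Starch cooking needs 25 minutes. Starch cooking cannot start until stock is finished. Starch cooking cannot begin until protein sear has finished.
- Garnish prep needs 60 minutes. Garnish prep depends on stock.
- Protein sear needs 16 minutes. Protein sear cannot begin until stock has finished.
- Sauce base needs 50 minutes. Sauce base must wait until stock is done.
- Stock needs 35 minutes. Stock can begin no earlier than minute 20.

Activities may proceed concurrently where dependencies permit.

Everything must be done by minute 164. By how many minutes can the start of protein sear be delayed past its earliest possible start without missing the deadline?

After its own release at minute 20, stock can start at minute 20 and finishes at minute 55.
After stock (finishes minute 55), protein sear can start at minute 55 and finishes at minute 71.

Working backward from the deadline:
Nothing follows vegetable prep; the deadline of minute 164 is its only limit. It must start by 164 − 35 = minute 129.
Nothing follows starch cooking; the deadline of minute 164 is its only limit. It must start by 164 − 25 = minute 139.
For protein sear: vegetable prep (must start by minute 129); starch cooking (must start by minute 139). The most restrictive is minute 129; with a 16-minute duration, protein sear must start by minute 113.
So protein sear can start as early as minute 55 and as late as minute 113, giving 113 − 55 = 58 minutes of slack.

58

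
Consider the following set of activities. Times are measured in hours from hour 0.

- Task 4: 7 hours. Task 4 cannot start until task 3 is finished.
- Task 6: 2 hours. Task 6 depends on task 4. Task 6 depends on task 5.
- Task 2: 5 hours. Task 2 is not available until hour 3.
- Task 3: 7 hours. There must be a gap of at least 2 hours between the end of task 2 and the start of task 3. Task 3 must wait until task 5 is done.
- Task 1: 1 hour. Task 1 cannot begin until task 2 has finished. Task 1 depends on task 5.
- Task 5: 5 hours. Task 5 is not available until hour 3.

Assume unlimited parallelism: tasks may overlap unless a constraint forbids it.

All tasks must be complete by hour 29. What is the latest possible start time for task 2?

6

Task 1 must finish by hour 29; it takes 1 hour, so it must start by 29 − 1 = hour 28.
Nothing follows task 6; the deadline of hour 29 is its only limit. It must start by 29 − 2 = hour 27.
Task 4 feeds into task 6 (must start by hour 27); so task 4 must finish by hour 27 and therefore start by hour 20.
Task 3 has to be done before task 4 (must start by hour 20). That means finishing by hour 20, i.e. starting by 20 − 7 = hour 13.
Task 2 has several dependents: task 1 (must start by hour 28); task 3 (must start by hour 13, minus 2-hour gap → hour 11). The earliest of those limits is hour 11, so task 2 must start by 11 − 5 = hour 6.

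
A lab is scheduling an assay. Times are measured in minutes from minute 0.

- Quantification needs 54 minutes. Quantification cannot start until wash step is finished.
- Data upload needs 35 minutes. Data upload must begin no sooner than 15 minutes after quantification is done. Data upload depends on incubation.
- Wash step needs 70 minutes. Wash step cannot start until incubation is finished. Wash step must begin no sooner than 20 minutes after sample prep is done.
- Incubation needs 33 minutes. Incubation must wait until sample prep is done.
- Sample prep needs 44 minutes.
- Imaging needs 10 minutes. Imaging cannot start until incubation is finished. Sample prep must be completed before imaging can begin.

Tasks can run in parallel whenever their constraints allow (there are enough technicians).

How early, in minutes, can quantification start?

Sample prep can start immediately at minute 0; it finishes at minute 44.
Incubation cannot begin until sample prep (finishes minute 44). It runs from minute 44 to 44 + 33 = minute 77.
Wash step cannot start until incubation (finishes minute 77); sample prep (finishes minute 44, plus 20-minute gap → minute 64). The controlling bound is minute 77, so wash step finishes at 77 + 70 = minute 147.
Quantification waits on wash step (finishes minute 147), so the earliest it can start is minute 147.

147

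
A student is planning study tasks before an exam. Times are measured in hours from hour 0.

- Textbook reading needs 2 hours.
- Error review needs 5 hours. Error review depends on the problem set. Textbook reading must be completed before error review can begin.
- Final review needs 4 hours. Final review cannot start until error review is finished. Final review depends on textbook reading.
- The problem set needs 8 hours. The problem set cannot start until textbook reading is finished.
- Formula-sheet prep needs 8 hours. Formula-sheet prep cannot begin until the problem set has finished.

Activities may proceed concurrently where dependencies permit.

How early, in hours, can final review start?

Textbook reading can start immediately at hour 0; it finishes at hour 2.
The problem set waits on textbook reading (finishes hour 2), so it starts at hour 2 and finishes at 2 + 8 = hour 10.
Error review needs all of the problem set (finishes hour 10); textbook reading (finishes hour 2). That puts its earliest start at hour 10; it finishes at 10 + 5 = hour 15.
Final review waits on error review (finishes hour 15); textbook reading (finishes hour 2). The latest of these is hour 15, which is the earliest final review can start.

15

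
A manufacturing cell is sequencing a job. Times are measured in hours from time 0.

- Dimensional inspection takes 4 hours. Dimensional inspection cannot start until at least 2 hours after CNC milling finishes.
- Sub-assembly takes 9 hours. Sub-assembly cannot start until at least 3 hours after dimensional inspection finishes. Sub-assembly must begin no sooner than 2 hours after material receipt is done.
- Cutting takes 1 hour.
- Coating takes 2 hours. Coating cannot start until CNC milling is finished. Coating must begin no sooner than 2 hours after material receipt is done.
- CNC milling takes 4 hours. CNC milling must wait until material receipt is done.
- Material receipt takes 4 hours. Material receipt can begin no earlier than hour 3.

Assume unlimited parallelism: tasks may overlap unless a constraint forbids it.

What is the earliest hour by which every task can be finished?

Cutting has no prerequisites, so it starts at hour 0 and finishes at hour 1.
Material receipt waits on its own release at hour 3, so it starts at hour 3 and finishes at 3 + 4 = hour 7.
After material receipt (finishes hour 7), CNC milling can start at hour 7 and finishes at hour 11.
Coating has to wait for CNC milling (finishes hour 11); material receipt (finishes hour 7, plus 2-hour gap → hour 9). The latest of these is hour 11, so coating runs hour 11 to 11 + 2 = hour 13.
Dimensional inspection cannot begin until CNC milling (finishes hour 11, plus 2-hour gap → hour 13). It runs from hour 13 to 13 + 4 = hour 17.
Sub-assembly has to wait for dimensional inspection (finishes hour 17, plus 3-hour gap → hour 20); material receipt (finishes hour 7, plus 2-hour gap → hour 9). The latest of these is hour 20, so sub-assembly runs hour 20 to 20 + 9 = hour 29.
All tasks are finished once the last one completes. Finish times: Material receipt at 7, Cutting at 1, CNC milling at 11, Dimensional inspection at 17, Coating at 13, Sub-assembly at 29. The latest is hour 29.

29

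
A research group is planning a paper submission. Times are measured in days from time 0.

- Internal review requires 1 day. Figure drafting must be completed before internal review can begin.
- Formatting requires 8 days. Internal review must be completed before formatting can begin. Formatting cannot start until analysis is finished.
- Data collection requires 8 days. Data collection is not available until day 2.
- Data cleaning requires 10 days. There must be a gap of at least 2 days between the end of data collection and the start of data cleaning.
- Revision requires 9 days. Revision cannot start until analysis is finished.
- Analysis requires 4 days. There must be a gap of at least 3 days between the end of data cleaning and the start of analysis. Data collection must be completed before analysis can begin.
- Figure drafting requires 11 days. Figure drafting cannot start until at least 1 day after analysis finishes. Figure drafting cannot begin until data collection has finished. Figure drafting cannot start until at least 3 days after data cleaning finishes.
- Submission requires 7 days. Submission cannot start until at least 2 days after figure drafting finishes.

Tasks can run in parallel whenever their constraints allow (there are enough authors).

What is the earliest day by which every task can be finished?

Data collection cannot begin until its own release at day 2. It runs from day 2 to 2 + 8 = day 10.
Data cleaning cannot begin until data collection (finishes day 10, plus 2-day gap → day 12). It runs from day 12 to 12 + 10 = day 22.
Analysis has to wait for data cleaning (finishes day 22, plus 3-day gap → day 25); data collection (finishes day 10). The latest of these is day 25, so analysis runs day 25 to 25 + 4 = day 29.
Revision cannot begin until analysis (finishes day 29). It runs from day 29 to 29 + 9 = day 38.
Figure drafting has to wait for analysis (finishes day 29, plus 1-day gap → day 30); data collection (finishes day 10); data cleaning (finishes day 22, plus 3-day gap → day 25). The latest of these is day 30, so figure drafting runs day 30 to 30 + 11 = day 41.
After figure drafting (finishes day 41, plus 2-day gap → day 43), submission can start at day 43 and finishes at day 50.
Internal review cannot begin until figure drafting (finishes day 41). It runs from day 41 to 41 + 1 = day 42.
Formatting needs all of internal review (finishes day 42); analysis (finishes day 29). That puts its earliest start at day 42; it finishes at 42 + 8 = day 50.
All tasks are finished once the last one completes. Finish times: Data collection at 10, Data cleaning at 22, Analysis at 29, Figure drafting at 41, Internal review at 42, Revision at 38, Formatting at 50, Submission at 50. The latest is day 50.

50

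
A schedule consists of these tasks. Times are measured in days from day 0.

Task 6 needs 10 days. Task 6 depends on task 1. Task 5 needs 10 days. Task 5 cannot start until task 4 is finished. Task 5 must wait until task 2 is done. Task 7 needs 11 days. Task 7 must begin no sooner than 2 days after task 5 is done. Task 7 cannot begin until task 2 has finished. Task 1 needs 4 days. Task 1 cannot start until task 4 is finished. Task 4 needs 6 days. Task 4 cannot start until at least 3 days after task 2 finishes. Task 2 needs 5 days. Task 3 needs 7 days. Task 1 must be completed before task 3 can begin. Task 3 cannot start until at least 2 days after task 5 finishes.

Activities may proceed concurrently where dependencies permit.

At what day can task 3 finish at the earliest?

33

Nothing blocks task 2, so it runs from day 0 to day 5.
Task 4 cannot begin until task 2 (finishes day 5, plus 3-day gap → day 8). It runs from day 8 to 8 + 6 = day 14.
For task 5: task 4 (finishes day 14); task 2 (finishes day 5). Taking the maximum gives a start of day 14, and it finishes at 14 + 10 = day 24.
Task 1 cannot begin until task 4 (finishes day 14). It runs from day 14 to 14 + 4 = day 18.
Task 3 has to wait for task 1 (finishes day 18); task 5 (finishes day 24, plus 2-day gap → day 26). The latest of these is day 26, so task 3 runs day 26 to 26 + 7 = day 33.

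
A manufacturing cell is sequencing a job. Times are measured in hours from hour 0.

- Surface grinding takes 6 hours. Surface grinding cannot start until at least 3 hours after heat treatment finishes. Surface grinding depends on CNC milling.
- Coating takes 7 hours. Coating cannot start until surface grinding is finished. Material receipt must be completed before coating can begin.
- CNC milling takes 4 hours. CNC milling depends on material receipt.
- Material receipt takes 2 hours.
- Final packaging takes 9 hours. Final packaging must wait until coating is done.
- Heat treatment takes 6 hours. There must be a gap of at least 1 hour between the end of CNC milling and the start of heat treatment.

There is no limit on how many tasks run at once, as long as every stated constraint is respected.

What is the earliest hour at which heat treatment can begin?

7

Nothing blocks material receipt, so it runs from hour 0 to hour 2.
CNC milling cannot begin until material receipt (finishes hour 2). It runs from hour 2 to 2 + 4 = hour 6.
Heat treatment waits on CNC milling (finishes hour 6, plus 1-hour gap → hour 7), so the earliest it can start is hour 7.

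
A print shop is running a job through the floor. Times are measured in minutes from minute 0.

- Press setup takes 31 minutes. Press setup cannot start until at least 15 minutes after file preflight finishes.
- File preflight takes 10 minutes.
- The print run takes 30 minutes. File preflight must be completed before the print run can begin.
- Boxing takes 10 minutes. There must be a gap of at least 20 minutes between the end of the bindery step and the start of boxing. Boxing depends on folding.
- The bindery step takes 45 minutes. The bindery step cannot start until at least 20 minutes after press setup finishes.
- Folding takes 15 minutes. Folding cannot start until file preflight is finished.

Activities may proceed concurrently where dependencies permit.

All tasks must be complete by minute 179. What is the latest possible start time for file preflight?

28

Boxing must finish by minute 179; it takes 10 minutes, so it must start by 179 − 10 = minute 169.
The bindery step has to be done before boxing (must start by minute 169, minus 20-minute gap → minute 149). That means finishing by minute 149, i.e. starting by 149 − 45 = minute 104.
Press setup feeds into the bindery step (must start by minute 104, minus 20-minute gap → minute 84); so press setup must finish by minute 84 and therefore start by minute 53.
Nothing follows the print run; the deadline of minute 179 is its only limit. It must start by 179 − 30 = minute 149.
Folding has to be done before boxing (must start by minute 169). That means finishing by minute 169, i.e. starting by 169 − 15 = minute 154.
File preflight must finish in time for press setup (must start by minute 53, minus 15-minute gap → minute 38); the print run (must start by minute 149); folding (must start by minute 154). The tightest is minute 38, so file preflight must start by 38 − 10 = minute 28.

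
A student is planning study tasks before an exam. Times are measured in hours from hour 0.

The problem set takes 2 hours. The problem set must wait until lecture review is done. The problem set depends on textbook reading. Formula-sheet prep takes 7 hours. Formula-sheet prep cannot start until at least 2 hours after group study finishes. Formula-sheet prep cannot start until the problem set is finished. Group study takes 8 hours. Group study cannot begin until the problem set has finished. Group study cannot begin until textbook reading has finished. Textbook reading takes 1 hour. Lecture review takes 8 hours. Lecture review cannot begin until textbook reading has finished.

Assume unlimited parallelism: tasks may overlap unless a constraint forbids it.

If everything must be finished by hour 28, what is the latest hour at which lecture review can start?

Formula-sheet prep has no dependents, so it just needs to finish by hour 28. Starting by 28 − 7 = hour 21 achieves that.
Group study feeds into formula-sheet prep (must start by hour 21, minus 2-hour gap → hour 19); so group study must finish by hour 19 and therefore start by hour 11.
The problem set feeds group study (must start by hour 11); formula-sheet prep (must start by hour 21). Taking the minimum, the problem set must finish by hour 11 and start by 11 − 2 = hour 9.
Lecture review feeds into the problem set (must start by hour 9); so lecture review must finish by hour 9 and therefore start by hour 1.

1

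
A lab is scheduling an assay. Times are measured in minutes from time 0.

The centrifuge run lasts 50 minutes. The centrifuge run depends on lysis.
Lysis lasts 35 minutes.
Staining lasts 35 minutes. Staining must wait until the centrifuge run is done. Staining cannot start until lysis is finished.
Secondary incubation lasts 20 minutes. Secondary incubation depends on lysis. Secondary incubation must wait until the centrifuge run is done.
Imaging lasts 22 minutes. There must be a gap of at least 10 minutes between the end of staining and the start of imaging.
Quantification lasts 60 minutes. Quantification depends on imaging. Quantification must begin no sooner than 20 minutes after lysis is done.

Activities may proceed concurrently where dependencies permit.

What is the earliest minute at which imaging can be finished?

152

Nothing blocks lysis, so it runs from minute 0 to minute 35.
After lysis (finishes minute 35), the centrifuge run can start at minute 35 and finishes at minute 85.
For staining: the centrifuge run (finishes minute 85); lysis (finishes minute 35). Taking the maximum gives a start of minute 85, and it finishes at 85 + 35 = minute 120.
Imaging waits on staining (finishes minute 120, plus 10-minute gap → minute 130), so it starts at minute 130 and finishes at 130 + 22 = minute 152.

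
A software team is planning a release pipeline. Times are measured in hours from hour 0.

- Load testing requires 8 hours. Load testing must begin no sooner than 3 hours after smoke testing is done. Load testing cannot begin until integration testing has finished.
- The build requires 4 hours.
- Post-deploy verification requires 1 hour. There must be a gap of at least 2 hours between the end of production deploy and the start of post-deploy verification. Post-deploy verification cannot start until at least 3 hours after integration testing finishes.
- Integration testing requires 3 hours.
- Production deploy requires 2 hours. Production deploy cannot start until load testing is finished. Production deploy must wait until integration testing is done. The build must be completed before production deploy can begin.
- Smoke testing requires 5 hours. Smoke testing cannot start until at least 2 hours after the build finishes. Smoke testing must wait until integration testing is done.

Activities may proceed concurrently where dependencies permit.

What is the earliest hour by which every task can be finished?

Nothing blocks integration testing, so it runs from hour 0 to hour 3.
The build can start immediately at hour 0; it finishes at hour 4.
Smoke testing needs all of the build (finishes hour 4, plus 2-hour gap → hour 6); integration testing (finishes hour 3). That puts its earliest start at hour 6; it finishes at 6 + 5 = hour 11.
For load testing: smoke testing (finishes hour 11, plus 3-hour gap → hour 14); integration testing (finishes hour 3). Taking the maximum gives a start of hour 14, and it finishes at 14 + 8 = hour 22.
Production deploy has to wait for load testing (finishes hour 22); integration testing (finishes hour 3); the build (finishes hour 4). The latest of these is hour 22, so production deploy runs hour 22 to 22 + 2 = hour 24.
Post-deploy verification cannot start until production deploy (finishes hour 24, plus 2-hour gap → hour 26); integration testing (finishes hour 3, plus 3-hour gap → hour 6). The controlling bound is hour 26, so post-deploy verification finishes at 26 + 1 = hour 27.
All tasks are finished once the last one completes. Finish times: The build at 4, Integration testing at 3, Smoke testing at 11, Load testing at 22, Production deploy at 24, Post-deploy verification at 27. The latest is hour 27.

27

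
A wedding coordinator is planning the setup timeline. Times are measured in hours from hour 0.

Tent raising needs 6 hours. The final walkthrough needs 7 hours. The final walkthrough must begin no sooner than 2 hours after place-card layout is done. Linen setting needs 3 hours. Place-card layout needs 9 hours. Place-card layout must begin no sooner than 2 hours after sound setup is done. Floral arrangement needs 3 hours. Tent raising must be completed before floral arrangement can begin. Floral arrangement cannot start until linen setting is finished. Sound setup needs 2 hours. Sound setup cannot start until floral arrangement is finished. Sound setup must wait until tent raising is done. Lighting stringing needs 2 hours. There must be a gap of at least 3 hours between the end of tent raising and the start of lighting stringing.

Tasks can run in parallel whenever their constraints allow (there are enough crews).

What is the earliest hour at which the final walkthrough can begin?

24

Nothing blocks linen setting, so it runs from hour 0 to hour 3.
Nothing blocks tent raising, so it runs from hour 0 to hour 6.
Floral arrangement has to wait for tent raising (finishes hour 6); linen setting (finishes hour 3). The latest of these is hour 6, so floral arrangement runs hour 6 to 6 + 3 = hour 9.
Sound setup has to wait for floral arrangement (finishes hour 9); tent raising (finishes hour 6). The latest of these is hour 9, so sound setup runs hour 9 to 9 + 2 = hour 11.
Place-card layout waits on sound setup (finishes hour 11, plus 2-hour gap → hour 13), so it starts at hour 13 and finishes at 13 + 9 = hour 22.
The final walkthrough waits on place-card layout (finishes hour 22, plus 2-hour gap → hour 24), so the earliest it can start is hour 24.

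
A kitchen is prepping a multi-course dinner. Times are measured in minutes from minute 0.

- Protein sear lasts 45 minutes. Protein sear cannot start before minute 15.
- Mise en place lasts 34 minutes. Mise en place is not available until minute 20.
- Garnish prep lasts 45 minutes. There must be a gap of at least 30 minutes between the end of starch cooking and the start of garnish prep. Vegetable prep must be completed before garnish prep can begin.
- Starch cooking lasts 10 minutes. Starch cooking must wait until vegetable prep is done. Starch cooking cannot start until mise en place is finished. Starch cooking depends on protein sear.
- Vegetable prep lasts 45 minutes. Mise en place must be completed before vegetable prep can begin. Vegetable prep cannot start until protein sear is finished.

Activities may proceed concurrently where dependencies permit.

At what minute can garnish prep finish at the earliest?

190

Protein sear cannot begin until its own release at minute 15. It runs from minute 15 to 15 + 45 = minute 60.
After its own release at minute 20, mise en place can start at minute 20 and finishes at minute 54.
Vegetable prep has to wait for mise en place (finishes minute 54); protein sear (finishes minute 60). The latest of these is minute 60, so vegetable prep runs minute 60 to 60 + 45 = minute 105.
Starch cooking needs all of vegetable prep (finishes minute 105); mise en place (finishes minute 54); protein sear (finishes minute 60). That puts its earliest start at minute 105; it finishes at 105 + 10 = minute 115.
Garnish prep has to wait for starch cooking (finishes minute 115, plus 30-minute gap → minute 145); vegetable prep (finishes minute 105). The latest of these is minute 145, so garnish prep runs minute 145 to 145 + 45 = minute 190.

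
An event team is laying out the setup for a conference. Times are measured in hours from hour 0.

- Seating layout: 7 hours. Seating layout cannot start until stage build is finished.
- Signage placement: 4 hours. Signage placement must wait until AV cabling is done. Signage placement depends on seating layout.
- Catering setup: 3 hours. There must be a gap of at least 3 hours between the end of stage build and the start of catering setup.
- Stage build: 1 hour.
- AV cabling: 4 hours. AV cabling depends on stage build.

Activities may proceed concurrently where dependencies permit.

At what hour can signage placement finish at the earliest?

12

Nothing blocks stage build, so it runs from hour 0 to hour 1.
Seating layout waits on stage build (finishes hour 1), so it starts at hour 1 and finishes at 1 + 7 = hour 8.
AV cabling cannot begin until stage build (finishes hour 1). It runs from hour 1 to 1 + 4 = hour 5.
Signage placement has to wait for AV cabling (finishes hour 5); seating layout (finishes hour 8). The latest of these is hour 8, so signage placement runs hour 8 to 8 + 4 = hour 12.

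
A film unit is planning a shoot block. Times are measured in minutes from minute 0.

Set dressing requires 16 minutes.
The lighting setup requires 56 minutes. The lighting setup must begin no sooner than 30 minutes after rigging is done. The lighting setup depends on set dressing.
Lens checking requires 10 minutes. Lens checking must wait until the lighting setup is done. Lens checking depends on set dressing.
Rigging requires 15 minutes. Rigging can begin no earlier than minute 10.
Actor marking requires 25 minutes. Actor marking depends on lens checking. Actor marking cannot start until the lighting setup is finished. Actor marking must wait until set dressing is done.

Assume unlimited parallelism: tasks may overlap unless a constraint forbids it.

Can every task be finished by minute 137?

Nothing blocks set dressing, so it runs from minute 0 to minute 16.
Rigging waits on its own release at minute 10, so it starts at minute 10 and finishes at 10 + 15 = minute 25.
The lighting setup needs all of rigging (finishes minute 25, plus 30-minute gap → minute 55); set dressing (finishes minute 16). That puts its earliest start at minute 55; it finishes at 55 + 56 = minute 111.
Lens checking cannot start until the lighting setup (finishes minute 111); set dressing (finishes minute 16). The controlling bound is minute 111, so lens checking finishes at 111 + 10 = minute 121.
For actor marking: lens checking (finishes minute 121); the lighting setup (finishes minute 111); set dressing (finishes minute 16). Taking the maximum gives a start of minute 121, and it finishes at 121 + 25 = minute 146.
The earliest everything can be done is minute 146, which is after the deadline of 137, so it is not possible.

No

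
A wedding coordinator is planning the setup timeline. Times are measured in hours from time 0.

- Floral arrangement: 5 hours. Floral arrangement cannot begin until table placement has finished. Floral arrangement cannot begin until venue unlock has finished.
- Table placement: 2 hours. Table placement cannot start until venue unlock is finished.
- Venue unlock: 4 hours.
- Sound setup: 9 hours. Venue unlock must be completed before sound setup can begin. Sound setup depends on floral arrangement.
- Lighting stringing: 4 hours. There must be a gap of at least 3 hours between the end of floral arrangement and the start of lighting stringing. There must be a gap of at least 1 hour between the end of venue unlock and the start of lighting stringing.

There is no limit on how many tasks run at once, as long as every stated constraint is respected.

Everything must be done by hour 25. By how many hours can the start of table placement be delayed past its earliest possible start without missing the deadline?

Venue unlock can start immediately at hour 0; it finishes at hour 4.
Table placement cannot begin until venue unlock (finishes hour 4). It runs from hour 4 to 4 + 2 = hour 6.

Working backward from the deadline:
Lighting stringing must finish by hour 25; it takes 4 hours, so it must start by 25 − 4 = hour 21.
Nothing follows sound setup; the deadline of hour 25 is its only limit. It must start by 25 − 9 = hour 16.
Floral arrangement must finish in time for lighting stringing (must start by hour 21, minus 3-hour gap → hour 18); sound setup (must start by hour 16). The tightest is hour 16, so floral arrangement must start by 16 − 5 = hour 11.
Table placement has to be done before floral arrangement (must start by hour 11). That means finishing by hour 11, i.e. starting by 11 − 2 = hour 9.
So table placement can start as early as hour 4 and as late as hour 9, giving 9 − 4 = 5 hours of slack.

5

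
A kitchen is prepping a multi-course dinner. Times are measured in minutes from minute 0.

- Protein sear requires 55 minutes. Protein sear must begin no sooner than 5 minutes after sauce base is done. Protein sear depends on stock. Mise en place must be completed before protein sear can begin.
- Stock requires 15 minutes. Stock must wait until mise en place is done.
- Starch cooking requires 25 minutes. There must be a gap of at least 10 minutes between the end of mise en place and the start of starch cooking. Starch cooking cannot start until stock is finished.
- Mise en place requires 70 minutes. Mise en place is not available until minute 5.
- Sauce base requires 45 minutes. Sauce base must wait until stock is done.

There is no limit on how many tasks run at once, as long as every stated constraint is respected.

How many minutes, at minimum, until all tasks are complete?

Mise en place cannot begin until its own release at minute 5. It runs from minute 5 to 5 + 70 = minute 75.
After mise en place (finishes minute 75), stock can start at minute 75 and finishes at minute 90.
For starch cooking: mise en place (finishes minute 75, plus 10-minute gap → minute 85); stock (finishes minute 90). Taking the maximum gives a start of minute 90, and it finishes at 90 + 25 = minute 115.
Sauce base waits on stock (finishes minute 90), so it starts at minute 90 and finishes at 90 + 45 = minute 135.
Protein sear cannot start until sauce base (finishes minute 135, plus 5-minute gap → minute 140); stock (finishes minute 90); mise en place (finishes minute 75). The controlling bound is minute 140, so protein sear finishes at 140 + 55 = minute 195.
All tasks are finished once the last one completes. Finish times: Mise en place at 75, Stock at 90, Sauce base at 135, Protein sear at 195, Starch cooking at 115. The latest is minute 195.

195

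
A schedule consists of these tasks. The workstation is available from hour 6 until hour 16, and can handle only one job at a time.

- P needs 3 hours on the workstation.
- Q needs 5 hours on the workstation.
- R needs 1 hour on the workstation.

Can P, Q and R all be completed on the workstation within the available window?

Yes

The workstation window is 16 − 6 = 10 hours.
Running back to back, the jobs need 3 + 5 + 1 = 9 hours on the workstation.
Since 9 ≤ 10, they fit within the window.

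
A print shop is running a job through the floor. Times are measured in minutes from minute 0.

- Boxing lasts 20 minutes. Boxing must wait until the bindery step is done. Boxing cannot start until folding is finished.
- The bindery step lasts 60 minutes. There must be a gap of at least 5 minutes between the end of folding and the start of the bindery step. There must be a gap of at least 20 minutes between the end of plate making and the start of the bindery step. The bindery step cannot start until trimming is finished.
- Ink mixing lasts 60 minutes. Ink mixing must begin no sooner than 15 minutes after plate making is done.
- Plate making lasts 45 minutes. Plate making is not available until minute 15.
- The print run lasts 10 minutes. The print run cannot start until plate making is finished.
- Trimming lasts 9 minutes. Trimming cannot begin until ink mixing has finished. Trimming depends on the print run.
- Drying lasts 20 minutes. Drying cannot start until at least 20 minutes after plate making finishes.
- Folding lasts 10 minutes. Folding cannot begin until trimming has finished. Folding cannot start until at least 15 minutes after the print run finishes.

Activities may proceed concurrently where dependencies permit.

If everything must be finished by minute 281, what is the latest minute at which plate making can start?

To finish by minute 281, boxing (duration 20) must start no later than minute 261.
The bindery step has to be done before boxing (must start by minute 261). That means finishing by minute 261, i.e. starting by 261 − 60 = minute 201.
Folding feeds the bindery step (must start by minute 201, minus 5-minute gap → minute 196); boxing (must start by minute 261). Taking the minimum, folding must finish by minute 196 and start by 196 − 10 = minute 186.
Trimming feeds folding (must start by minute 186); the bindery step (must start by minute 201). Taking the minimum, trimming must finish by minute 186 and start by 186 − 9 = minute 177.
Ink mixing must finish before trimming (must start by minute 177). With a 60-minute duration, ink mixing must start by 177 − 60 = minute 117.
The print run has several dependents: trimming (must start by minute 177); folding (must start by minute 186, minus 15-minute gap → minute 171). The earliest of those limits is minute 171, so the print run must start by 171 − 10 = minute 161.
Drying has no dependents, so it just needs to finish by minute 281. Starting by 281 − 20 = minute 261 achieves that.
For plate making: ink mixing (must start by minute 117, minus 15-minute gap → minute 102); the print run (must start by minute 161); drying (must start by minute 261, minus 20-minute gap → minute 241); the bindery step (must start by minute 201, minus 20-minute gap → minute 181). The most restrictive is minute 102; with a 45-minute duration, plate making must start by minute 57.

57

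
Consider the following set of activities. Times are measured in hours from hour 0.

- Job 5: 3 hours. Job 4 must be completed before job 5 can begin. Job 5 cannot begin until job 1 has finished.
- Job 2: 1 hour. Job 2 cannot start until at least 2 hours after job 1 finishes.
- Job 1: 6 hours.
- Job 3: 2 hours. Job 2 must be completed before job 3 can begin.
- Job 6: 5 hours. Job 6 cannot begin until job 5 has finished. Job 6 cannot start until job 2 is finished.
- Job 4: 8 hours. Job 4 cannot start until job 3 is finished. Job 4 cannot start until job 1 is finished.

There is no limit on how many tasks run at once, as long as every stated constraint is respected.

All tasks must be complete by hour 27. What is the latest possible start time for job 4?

Nothing follows job 6; the deadline of hour 27 is its only limit. It must start by 27 − 5 = hour 22.
Job 5 has to be done before job 6 (must start by hour 22). That means finishing by hour 22, i.e. starting by 22 − 3 = hour 19.
Job 4 feeds into job 5 (must start by hour 19); so job 4 must finish by hour 19 and therefore start by hour 11.

11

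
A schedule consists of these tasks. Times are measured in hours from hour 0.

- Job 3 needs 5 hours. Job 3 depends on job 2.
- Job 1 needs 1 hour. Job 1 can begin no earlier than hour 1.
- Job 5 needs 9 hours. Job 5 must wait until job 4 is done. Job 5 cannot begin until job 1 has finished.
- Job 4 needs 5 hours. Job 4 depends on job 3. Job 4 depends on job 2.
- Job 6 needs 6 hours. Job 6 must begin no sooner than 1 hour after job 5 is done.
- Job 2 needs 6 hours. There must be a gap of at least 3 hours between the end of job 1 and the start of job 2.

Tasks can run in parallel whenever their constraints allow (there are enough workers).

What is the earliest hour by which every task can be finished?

37

After its own release at hour 1, job 1 can start at hour 1 and finishes at hour 2.
Job 2 cannot begin until job 1 (finishes hour 2, plus 3-hour gap → hour 5). It runs from hour 5 to 5 + 6 = hour 11.
Job 3 cannot begin until job 2 (finishes hour 11). It runs from hour 11 to 11 + 5 = hour 16.
Job 4 cannot start until job 3 (finishes hour 16); job 2 (finishes hour 11). The controlling bound is hour 16, so job 4 finishes at 16 + 5 = hour 21.
Job 5 needs all of job 4 (finishes hour 21); job 1 (finishes hour 2). That puts its earliest start at hour 21; it finishes at 21 + 9 = hour 30.
Job 6 waits on job 5 (finishes hour 30, plus 1-hour gap → hour 31), so it starts at hour 31 and finishes at 31 + 6 = hour 37.
All tasks are finished once the last one completes. Finish times: Job 1 at 2, Job 2 at 11, Job 3 at 16, Job 4 at 21, Job 5 at 30, Job 6 at 37. The latest is hour 37.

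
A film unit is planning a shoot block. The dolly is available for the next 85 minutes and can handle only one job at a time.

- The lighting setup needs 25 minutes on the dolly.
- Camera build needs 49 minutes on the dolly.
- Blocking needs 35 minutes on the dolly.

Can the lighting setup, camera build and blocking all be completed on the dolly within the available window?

No

Running back to back, the jobs need 25 + 49 + 35 = 109 minutes on the dolly.
Since 109 > 85, they cannot all fit.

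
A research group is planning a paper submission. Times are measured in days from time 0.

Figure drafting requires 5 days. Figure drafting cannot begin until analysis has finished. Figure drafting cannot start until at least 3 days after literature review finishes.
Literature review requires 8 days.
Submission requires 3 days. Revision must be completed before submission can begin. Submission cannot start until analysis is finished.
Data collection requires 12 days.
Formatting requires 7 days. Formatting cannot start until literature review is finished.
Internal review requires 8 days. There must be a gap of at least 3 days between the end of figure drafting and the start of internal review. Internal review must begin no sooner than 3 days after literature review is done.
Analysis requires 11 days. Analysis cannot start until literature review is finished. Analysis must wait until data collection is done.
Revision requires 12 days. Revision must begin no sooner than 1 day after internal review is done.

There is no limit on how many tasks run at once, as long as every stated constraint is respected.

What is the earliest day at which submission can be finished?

Data collection has no prerequisites, so it starts at day 0 and finishes at day 12.
Literature review has no prerequisites, so it starts at day 0 and finishes at day 8.
Analysis needs all of literature review (finishes day 8); data collection (finishes day 12). That puts its earliest start at day 12; it finishes at 12 + 11 = day 23.
For figure drafting: analysis (finishes day 23); literature review (finishes day 8, plus 3-day gap → day 11). Taking the maximum gives a start of day 23, and it finishes at 23 + 5 = day 28.
For internal review: figure drafting (finishes day 28, plus 3-day gap → day 31); literature review (finishes day 8, plus 3-day gap → day 11). Taking the maximum gives a start of day 31, and it finishes at 31 + 8 = day 39.
Revision waits on internal review (finishes day 39, plus 1-day gap → day 40), so it starts at day 40 and finishes at 40 + 12 = day 52.
Submission has to wait for revision (finishes day 52); analysis (finishes day 23). The latest of these is day 52, so submission runs day 52 to 52 + 3 = day 55.

55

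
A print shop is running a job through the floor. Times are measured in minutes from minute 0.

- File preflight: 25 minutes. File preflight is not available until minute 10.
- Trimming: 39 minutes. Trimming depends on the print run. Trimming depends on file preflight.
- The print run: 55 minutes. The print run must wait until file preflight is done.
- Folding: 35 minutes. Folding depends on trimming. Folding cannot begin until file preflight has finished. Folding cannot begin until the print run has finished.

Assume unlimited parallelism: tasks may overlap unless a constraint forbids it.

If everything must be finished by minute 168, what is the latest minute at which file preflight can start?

Folding has no dependents, so it just needs to finish by minute 168. Starting by 168 − 35 = minute 133 achieves that.
Since folding (must start by minute 133) depends on it, trimming must finish by minute 133. Backing off its 39-minute duration gives a latest start of minute 94.
The print run must finish in time for trimming (must start by minute 94); folding (must start by minute 133). The tightest is minute 94, so the print run must start by 94 − 55 = minute 39.
For file preflight: the print run (must start by minute 39); trimming (must start by minute 94); folding (must start by minute 133). The most restrictive is minute 39; with a 25-minute duration, file preflight must start by minute 14.

14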